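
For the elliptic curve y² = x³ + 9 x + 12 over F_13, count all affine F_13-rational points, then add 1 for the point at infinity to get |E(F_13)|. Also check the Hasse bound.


Affine points = {(0, 5), (0, 8), (1, 3), (1, 10), (2, 5), (2, 8), (3, 1), (3, 12), (5, 0), (6, 3), (6, 10), (9, 4), (9, 9), (10, 6), (10, 7), (11, 5), (11, 8)}; affine count = 17; |E(F_13)| = 18.

Discriminant check: Δ ∝ 4a³ + 27b² = 4·9³ + 27·12² = 4·729 + 27·144 ≡ 5 (mod 13). Nonzero ⇒ E is nonsingular.
For each x ∈ F_13, compute rhs = x³ + 9·x + 12 mod 13, then count y ∈ F_13 with y² ≡ rhs.
  x = 0: rhs = 12, matching y values: 5, 8 (2 points).
  x = 1: rhs = 9, matching y values: 3, 10 (2 points).
  x = 2: rhs = 12, matching y values: 5, 8 (2 points).
  x = 3: rhs = 1, matching y values: 1, 12 (2 points).
  x = 4: rhs = 8, matching y values: none (0 points).
  x = 5: rhs = 0, matching y values: 0 (1 points).
  x = 6: rhs = 9, matching y values: 3, 10 (2 points).
  x = 7: rhs = 2, matching y values: none (0 points).
  x = 8: rhs = 11, matching y values: none (0 points).
  x = 9: rhs = 3, matching y values: 4, 9 (2 points).
  x = 10: rhs = 10, matching y values: 6, 7 (2 points).
  x = 11: rhs = 12, matching y values: 5, 8 (2 points).
  x = 12: rhs = 2, matching y values: none (0 points).
Total affine count: 17.
Full point count |E(F_13)| = 17 + 1 = 18.
Hasse bound: |18 − (13+1)| = |4| = 4 ≤ 2√13 ≈ 7.2111 ✓.


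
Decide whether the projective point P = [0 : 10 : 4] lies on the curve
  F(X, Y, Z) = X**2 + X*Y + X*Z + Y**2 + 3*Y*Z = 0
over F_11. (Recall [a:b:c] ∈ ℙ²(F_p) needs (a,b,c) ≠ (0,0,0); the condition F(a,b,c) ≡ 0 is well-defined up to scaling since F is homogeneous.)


F(0,10,4) ≡ 0 (mod 11); P is on the curve.

Evaluate F(0, 10, 4) term-by-term (mod 11).
  X**2 ↦ 1·0·1·1 = 0
  X*Y ↦ 1·0·10·1 = 0
  X*Z ↦ 1·0·1·4 = 0
  Y**2 ↦ 1·1·100·1 = 100
  3*Y*Z ↦ 3·1·10·4 = 120
Sum: F(0, 10, 4) = (0) + (0) + (0) + (100) + (120) = 220.
Reducing mod 11: 220 ≡ 0 (mod 11).
Since F(a, b, c) ≡ 0 (mod 11), P lies on the curve.


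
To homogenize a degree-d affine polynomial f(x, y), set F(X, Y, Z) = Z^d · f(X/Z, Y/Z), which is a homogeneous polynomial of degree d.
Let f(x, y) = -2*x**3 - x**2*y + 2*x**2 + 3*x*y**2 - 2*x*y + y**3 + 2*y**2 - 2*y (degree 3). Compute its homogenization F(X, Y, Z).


F(X, Y, Z) = -2*X**3 - X**2*Y + 2*X**2*Z + 3*X*Y**2 - 2*X*Y*Z + Y**3 + 2*Y**2*Z - 2*Y*Z**2

deg(f) = 3.
Substitute x = X/Z, y = Y/Z into f, then multiply by Z^3.
  monomial -2·x^3·y^0 ↦ -2·X^3·Y^0·Z^0.
  monomial -1·x^2·y^1 ↦ -1·X^2·Y^1·Z^0.
  monomial 2·x^2·y^0 ↦ 2·X^2·Y^0·Z^1.
  monomial 3·x^1·y^2 ↦ 3·X^1·Y^2·Z^0.
  monomial -2·x^1·y^1 ↦ -2·X^1·Y^1·Z^1.
  monomial 1·x^0·y^3 ↦ 1·X^0·Y^3·Z^0.
  monomial 2·x^0·y^2 ↦ 2·X^0·Y^2·Z^1.
  monomial -2·x^0·y^1 ↦ -2·X^0·Y^1·Z^2.
Collecting: F(X, Y, Z) = -2*X**3 - X**2*Y + 2*X**2*Z + 3*X*Y**2 - 2*X*Y*Z + Y**3 + 2*Y**2*Z - 2*Y*Z**2.


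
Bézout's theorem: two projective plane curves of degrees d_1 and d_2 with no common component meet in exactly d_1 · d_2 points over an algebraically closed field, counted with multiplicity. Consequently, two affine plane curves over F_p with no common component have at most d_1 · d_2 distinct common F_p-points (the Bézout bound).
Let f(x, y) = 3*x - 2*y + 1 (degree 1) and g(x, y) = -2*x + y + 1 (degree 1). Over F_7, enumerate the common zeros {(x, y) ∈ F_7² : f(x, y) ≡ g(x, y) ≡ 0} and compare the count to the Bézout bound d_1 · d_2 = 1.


Common zeros: {(3, 5)}; count = 1; Bézout bound = 1.

deg(f) = 1, deg(g) = 1, so Bézout bound = 1.
Scan x ∈ F_7. For each x, list the y ∈ F_7 with f(x, y) ≡ 0 and those with g(x, y) ≡ 0 (mod 7); the common zeros in that column are the intersection.
  x = 0: f ≡ 0 at y ∈ {4}; g ≡ 0 at y ∈ {6}; common: ∅.
  x = 1: f ≡ 0 at y ∈ {2}; g ≡ 0 at y ∈ {1}; common: ∅.
  x = 2: f ≡ 0 at y ∈ {0}; g ≡ 0 at y ∈ {3}; common: ∅.
  x = 3: f ≡ 0 at y ∈ {5}; g ≡ 0 at y ∈ {5}; common: {5}.
  x = 4: f ≡ 0 at y ∈ {3}; g ≡ 0 at y ∈ {0}; common: ∅.
  x = 5: f ≡ 0 at y ∈ {1}; g ≡ 0 at y ∈ {2}; common: ∅.
  x = 6: f ≡ 0 at y ∈ {6}; g ≡ 0 at y ∈ {4}; common: ∅.
Collecting: common zeros = {(3, 5)}, so the count is 1.
Comparison with the Bézout bound: 1 ≤ 1 = deg(f)·deg(g), as expected for curves with no common component (the bound is attained).


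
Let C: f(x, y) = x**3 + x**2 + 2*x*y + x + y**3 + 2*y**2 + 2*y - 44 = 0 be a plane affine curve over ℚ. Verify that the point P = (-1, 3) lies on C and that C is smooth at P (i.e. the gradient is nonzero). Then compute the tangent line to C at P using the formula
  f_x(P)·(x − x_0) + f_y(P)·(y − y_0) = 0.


Tangent line at P: 8*x + 39*y - 109 = 0.

Step 1: f(-1, 3) = 0, so P lies on C.
Step 2: partial derivatives
  f_x(x, y) = 3*x**2 + 2*x + 2*y + 1, f_y(x, y) = 2*x + 3*y**2 + 4*y + 2.
  f_x(P) = 8, f_y(P) = 39 (gradient nonzero, so P is smooth).
Step 3: tangent line at P: 8·(x − -1) + 39·(y − 3) = 0.
Expanding: 8*x + 39*y - 109 = 0.


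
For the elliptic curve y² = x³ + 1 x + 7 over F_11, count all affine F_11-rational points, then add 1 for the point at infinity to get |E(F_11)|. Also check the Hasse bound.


Affine points = {(1, 3), (1, 8), (3, 2), (3, 9), (4, 3), (4, 8), (5, 4), (5, 7), (6, 3), (6, 8), (7, 4), (7, 7), (10, 4), (10, 7)}; affine count = 14; |E(F_11)| = 15.

Discriminant check: Δ ∝ 4a³ + 27b² = 4·1³ + 27·7² = 4·1 + 27·49 ≡ 7 (mod 11). Nonzero ⇒ E is nonsingular.
For each x ∈ F_11, compute rhs = x³ + 1·x + 7 mod 11, then count y ∈ F_11 with y² ≡ rhs.
  x = 0: rhs = 7, matching y values: none (0 points).
  x = 1: rhs = 9, matching y values: 3, 8 (2 points).
  x = 2: rhs = 6, matching y values: none (0 points).
  x = 3: rhs = 4, matching y values: 2, 9 (2 points).
  x = 4: rhs = 9, matching y values: 3, 8 (2 points).
  x = 5: rhs = 5, matching y values: 4, 7 (2 points).
  x = 6: rhs = 9, matching y values: 3, 8 (2 points).
  x = 7: rhs = 5, matching y values: 4, 7 (2 points).
  x = 8: rhs = 10, matching y values: none (0 points).
  x = 9: rhs = 8, matching y values: none (0 points).
  x = 10: rhs = 5, matching y values: 4, 7 (2 points).
Total affine count: 14.
Full point count |E(F_11)| = 14 + 1 = 15.
Hasse bound: |15 − (11+1)| = |3| = 3 ≤ 2√11 ≈ 6.6332 ✓.


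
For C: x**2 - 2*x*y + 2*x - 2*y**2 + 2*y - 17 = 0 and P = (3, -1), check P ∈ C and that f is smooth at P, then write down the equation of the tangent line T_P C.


Tangent line at P: 10*x - 30 = 0.

Step 1: f(3, -1) = 0, so P lies on C.
Step 2: partial derivatives
  f_x(x, y) = 2*x - 2*y + 2, f_y(x, y) = -2*x - 4*y + 2.
  f_x(P) = 10, f_y(P) = 0 (gradient nonzero, so P is smooth).
Step 3: tangent line at P: 10·(x − 3) + 0·(y − -1) = 0.
Expanding: 10*x - 30 = 0.


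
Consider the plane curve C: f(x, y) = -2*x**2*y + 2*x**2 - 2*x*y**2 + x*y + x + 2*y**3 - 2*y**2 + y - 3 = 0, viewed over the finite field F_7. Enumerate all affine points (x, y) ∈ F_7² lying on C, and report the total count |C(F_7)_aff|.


Affine F_7-points: {(0, 2), (1, 0), (1, 2), (2, 0), (3, 3), (4, 3), (6, 5)}; count = 7.

For each of the 49 pairs (x, y) ∈ F_7², evaluate f(x, y) mod 7. Record the zeros.
  x = 0: [0↦4, 1↦5, 2↦0, 3↦1, 4↦6, 5↦6, 6↦6]  zeros at y ∈ {2}
  x = 1: [0↦0, 1↦5, 2↦0, 3↦4, 4↦1, 5↦3, 6↦1]  zeros at y ∈ {0, 2}
  x = 2: [0↦0, 1↦5, 2↦3, 3↦6, 4↦5, 5↦5, 6↦4]  zeros at y ∈ {0}
  x = 3: [0↦4, 1↦5, 2↦2, 3↦0, 4↦4, 5↦5, 6↦1]  zeros at y ∈ {3}
  x = 4: [0↦5, 1↦5, 2↦4, 3↦0, 4↦5, 5↦3, 6↦6]  zeros at y ∈ {3}
  x = 5: [0↦3, 1↦5, 2↦2, 3↦6, 4↦1, 5↦6, 6↦5]  zeros at y ∈ ∅
  x = 6: [0↦5, 1↦5, 2↦3, 3↦4, 4↦6, 5↦0, 6↦5]  zeros at y ∈ {5}
Collecting zeros: affine points = {(0, 2), (1, 0), (1, 2), (2, 0), (3, 3), (4, 3), (6, 5)}.
Total count |C(F_7)_aff| = 7.


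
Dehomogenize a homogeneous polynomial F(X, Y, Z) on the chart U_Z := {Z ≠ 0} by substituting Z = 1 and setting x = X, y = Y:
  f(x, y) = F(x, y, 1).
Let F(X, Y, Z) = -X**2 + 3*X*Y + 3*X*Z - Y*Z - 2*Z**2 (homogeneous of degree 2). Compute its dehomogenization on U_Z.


f(x, y) = -x**2 + 3*x*y + 3*x - y - 2

On U_Z we set Z = 1. Each monomial c·X^i·Y^j·Z^k in F becomes c·x^i·y^j·1^k = c·x^i·y^j.
Substituting Z = 1: F(X, Y, 1) = -x**2 + 3*x*y + 3*x - y - 2.
Note: deg(f) ≤ deg(F) = 2; strict inequality happens when F is divisible by Z (lost terms).


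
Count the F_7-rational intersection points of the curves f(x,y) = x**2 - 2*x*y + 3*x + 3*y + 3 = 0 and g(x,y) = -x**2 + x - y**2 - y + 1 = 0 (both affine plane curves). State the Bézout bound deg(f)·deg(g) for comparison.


Common zeros: {(6, 4)}; count = 1; Bézout bound = 4.

deg(f) = 2, deg(g) = 2, so Bézout bound = 4.
Scan x ∈ F_7. For each x, list the y ∈ F_7 with f(x, y) ≡ 0 and those with g(x, y) ≡ 0 (mod 7); the common zeros in that column are the intersection.
  x = 0: f ≡ 0 at y ∈ {6}; g ≡ 0 at y ∈ ∅; common: ∅.
  x = 1: f ≡ 0 at y ∈ {0}; g ≡ 0 at y ∈ ∅; common: ∅.
  x = 2: f ≡ 0 at y ∈ {6}; g ≡ 0 at y ∈ {2, 4}; common: ∅.
  x = 3: f ≡ 0 at y ∈ {0}; g ≡ 0 at y ∈ {1, 5}; common: ∅.
  x = 4: f ≡ 0 at y ∈ {2}; g ≡ 0 at y ∈ ∅; common: ∅.
  x = 5: f ≡ 0 at y ∈ ∅; g ≡ 0 at y ∈ {1, 5}; common: ∅.
  x = 6: f ≡ 0 at y ∈ {4}; g ≡ 0 at y ∈ {2, 4}; common: {4}.
Collecting: common zeros = {(6, 4)}, so the count is 1.
Comparison with the Bézout bound: 1 ≤ 4 = deg(f)·deg(g), as expected for curves with no common component (the affine F_7-count falls short of the bound because intersections may lie at infinity, over extension fields, or carry multiplicity).


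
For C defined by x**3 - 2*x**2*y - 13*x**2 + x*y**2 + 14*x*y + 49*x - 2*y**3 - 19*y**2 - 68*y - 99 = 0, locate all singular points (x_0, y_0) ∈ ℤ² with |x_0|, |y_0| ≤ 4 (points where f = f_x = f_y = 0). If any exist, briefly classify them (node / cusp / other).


Singular points: {(2, -3)}; classification: node.

Compute partial derivatives:
  f_x = 3*x**2 - 4*x*y - 26*x + y**2 + 14*y + 49.
  f_y = -2*x**2 + 2*x*y + 14*x - 6*y**2 - 38*y - 68.
Scan x_0 ∈ {−4, ..., 4}. For each x_0, f_y(x_0, y) is a polynomial in y; find its integer roots y ∈ {−4, ..., 4}, then test f_x and f at those candidates.
  x = -4: f_y(-4, y) = -6*y**2 - 46*y - 156; no integer root y with |y| ≤ 4.
  x = -3: f_y(-3, y) = -6*y**2 - 44*y - 128; no integer root y with |y| ≤ 4.
  x = -2: f_y(-2, y) = -6*y**2 - 42*y - 104; no integer root y with |y| ≤ 4.
  x = -1: f_y(-1, y) = -6*y**2 - 40*y - 84; no integer root y with |y| ≤ 4.
  x = 0: f_y(0, y) = -6*y**2 - 38*y - 68; no integer root y with |y| ≤ 4.
  x = 1: f_y(1, y) = -6*y**2 - 36*y - 56; no integer root y with |y| ≤ 4.
  x = 2: f_y(2, y) = -6*y**2 - 34*y - 48; vanishes at y ∈ {-3}. (2, -3): f_x = 0, f = 0 — SINGULAR.
  x = 3: f_y(3, y) = -6*y**2 - 32*y - 44; no integer root y with |y| ≤ 4.
  x = 4: f_y(4, y) = -6*y**2 - 30*y - 44; no integer root y with |y| ≤ 4.
Only singular point on the grid: (2, -3).
Classify: substitute x = 2 + u, y = -3 + v and expand: f = u**3 - 2*u**2*v - u**2 + u*v**2 - 2*v**3 + v**2.
No constant or linear terms (consistent with a singular point). Quadratic part: -u**2 + v**2. Cubic part: u**3 - 2*u**2*v + u*v**2 - 2*v**3.
The quadratic part v**2 - u**2 = (v − u)(v + u) splits into two distinct linear factors, so there are two distinct tangent lines y − -3 = ±(x − 2) — this is a node (ordinary double point).
Classification: node.


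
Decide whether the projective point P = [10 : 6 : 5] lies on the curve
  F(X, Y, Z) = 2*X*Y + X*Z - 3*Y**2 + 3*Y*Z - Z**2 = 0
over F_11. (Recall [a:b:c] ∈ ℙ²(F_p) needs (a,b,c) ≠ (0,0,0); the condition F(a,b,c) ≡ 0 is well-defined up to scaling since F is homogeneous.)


F(10,6,5) ≡ 6 (mod 11); P is NOT on the curve.

Evaluate F(10, 6, 5) term-by-term (mod 11).
  2*X*Y ↦ 2·10·6·1 = 120
  X*Z ↦ 1·10·1·5 = 50
  -3*Y**2 ↦ -3·1·36·1 = -108
  3*Y*Z ↦ 3·1·6·5 = 90
  -Z**2 ↦ -1·1·1·25 = -25
Sum: F(10, 6, 5) = (120) + (50) + (-108) + (90) + (-25) = 127.
Reducing mod 11: 127 ≡ 6 (mod 11).
Since F(a, b, c) ≡ 6 ≠ 0 (mod 11), P does NOT lie on the curve.


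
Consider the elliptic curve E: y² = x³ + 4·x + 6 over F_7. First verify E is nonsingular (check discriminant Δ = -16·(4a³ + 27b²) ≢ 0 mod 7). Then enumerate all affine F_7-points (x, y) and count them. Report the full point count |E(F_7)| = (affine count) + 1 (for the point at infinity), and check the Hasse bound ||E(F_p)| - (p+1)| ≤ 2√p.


Affine points = {(1, 2), (1, 5), (2, 1), (2, 6), (4, 3), (4, 4), (5, 2), (5, 5), (6, 1), (6, 6)}; affine count = 10; |E(F_7)| = 11.

Discriminant check: Δ ∝ 4a³ + 27b² = 4·4³ + 27·6² = 4·64 + 27·36 ≡ 3 (mod 7). Nonzero ⇒ E is nonsingular.
For each x ∈ F_7, compute rhs = x³ + 4·x + 6 mod 7, then count y ∈ F_7 with y² ≡ rhs.
  x = 0: rhs = 6, matching y values: none (0 points).
  x = 1: rhs = 4, matching y values: 2, 5 (2 points).
  x = 2: rhs = 1, matching y values: 1, 6 (2 points).
  x = 3: rhs = 3, matching y values: none (0 points).
  x = 4: rhs = 2, matching y values: 3, 4 (2 points).
  x = 5: rhs = 4, matching y values: 2, 5 (2 points).
  x = 6: rhs = 1, matching y values: 1, 6 (2 points).
Total affine count: 10.
Full point count |E(F_7)| = 10 + 1 = 11.
Hasse bound: |11 − (7+1)| = |3| = 3 ≤ 2√7 ≈ 5.2915 ✓.


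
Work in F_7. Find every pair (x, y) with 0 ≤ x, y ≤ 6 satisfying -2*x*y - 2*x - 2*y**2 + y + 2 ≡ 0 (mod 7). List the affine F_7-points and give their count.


Affine F_7-points: {(1, 0), (1, 3), (2, 1), (3, 4), (4, 2), (4, 5)}; count = 6.

For each of the 49 pairs (x, y) ∈ F_7², evaluate f(x, y) mod 7. Record the zeros.
  x = 0: [0↦2, 1↦1, 2↦3, 3↦1, 4↦2, 5↦6, 6↦6]  zeros at y ∈ ∅
  x = 1: [0↦0, 1↦4, 2↦4, 3↦0, 4↦6, 5↦1, 6↦6]  zeros at y ∈ {0, 3}
  x = 2: [0↦5, 1↦0, 2↦5, 3↦6, 4↦3, 5↦3, 6↦6]  zeros at y ∈ {1}
  x = 3: [0↦3, 1↦3, 2↦6, 3↦5, 4↦0, 5↦5, 6↦6]  zeros at y ∈ {4}
  x = 4: [0↦1, 1↦6, 2↦0, 3↦4, 4↦4, 5↦0, 6↦6]  zeros at y ∈ {2, 5}
  x = 5: [0↦6, 1↦2, 2↦1, 3↦3, 4↦1, 5↦2, 6↦6]  zeros at y ∈ ∅
  x = 6: [0↦4, 1↦5, 2↦2, 3↦2, 4↦5, 5↦4, 6↦6]  zeros at y ∈ ∅
Collecting zeros: affine points = {(1, 0), (1, 3), (2, 1), (3, 4), (4, 2), (4, 5)}.
Total count |C(F_7)_aff| = 6.


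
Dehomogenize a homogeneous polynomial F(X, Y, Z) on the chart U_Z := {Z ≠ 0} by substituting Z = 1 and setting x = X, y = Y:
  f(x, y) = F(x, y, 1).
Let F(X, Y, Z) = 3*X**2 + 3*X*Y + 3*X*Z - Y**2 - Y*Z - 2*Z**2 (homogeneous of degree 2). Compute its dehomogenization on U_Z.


f(x, y) = 3*x**2 + 3*x*y + 3*x - y**2 - y - 2

On U_Z we set Z = 1. Each monomial c·X^i·Y^j·Z^k in F becomes c·x^i·y^j·1^k = c·x^i·y^j.
Substituting Z = 1: F(X, Y, 1) = 3*x**2 + 3*x*y + 3*x - y**2 - y - 2.
Note: deg(f) ≤ deg(F) = 2; strict inequality happens when F is divisible by Z (lost terms).


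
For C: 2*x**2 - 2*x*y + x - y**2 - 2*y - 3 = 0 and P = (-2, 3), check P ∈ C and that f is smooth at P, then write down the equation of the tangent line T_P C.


Tangent line at P: -13*x - 4*y - 14 = 0.

Step 1: f(-2, 3) = 0, so P lies on C.
Step 2: partial derivatives
  f_x(x, y) = 4*x - 2*y + 1, f_y(x, y) = -2*x - 2*y - 2.
  f_x(P) = -13, f_y(P) = -4 (gradient nonzero, so P is smooth).
Step 3: tangent line at P: -13·(x − -2) + -4·(y − 3) = 0.
Expanding: -13*x - 4*y - 14 = 0.


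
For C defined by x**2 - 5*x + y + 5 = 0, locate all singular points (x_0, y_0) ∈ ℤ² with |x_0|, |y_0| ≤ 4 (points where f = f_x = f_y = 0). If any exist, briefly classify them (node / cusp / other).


No singular points in the scanned grid; C is smooth there.

Compute partial derivatives:
  f_x = 2*x - 5.
  f_y = 1.
f_y = 1 is a nonzero constant, so f_y never vanishes: no point (x, y) can satisfy f = f_x = f_y = 0. In particular no (x, y) ∈ {−4, ..., 4}² is singular; the curve is smooth.


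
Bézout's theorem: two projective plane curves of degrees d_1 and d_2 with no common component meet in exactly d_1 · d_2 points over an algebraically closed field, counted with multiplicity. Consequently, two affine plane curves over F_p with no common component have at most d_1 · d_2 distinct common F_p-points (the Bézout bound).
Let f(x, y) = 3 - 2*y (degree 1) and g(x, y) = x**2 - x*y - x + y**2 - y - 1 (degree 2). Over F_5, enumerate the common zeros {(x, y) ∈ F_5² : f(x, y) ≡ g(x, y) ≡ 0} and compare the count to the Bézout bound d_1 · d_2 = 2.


Common zeros: {(2, 4), (3, 4)}; count = 2; Bézout bound = 2.

deg(f) = 1, deg(g) = 2, so Bézout bound = 2.
Scan x ∈ F_5. For each x, list the y ∈ F_5 with f(x, y) ≡ 0 and those with g(x, y) ≡ 0 (mod 5); the common zeros in that column are the intersection.
  x = 0: f ≡ 0 at y ∈ {4}; g ≡ 0 at y ∈ {3}; common: ∅.
  x = 1: f ≡ 0 at y ∈ {4}; g ≡ 0 at y ∈ ∅; common: ∅.
  x = 2: f ≡ 0 at y ∈ {4}; g ≡ 0 at y ∈ {4}; common: {4}.
  x = 3: f ≡ 0 at y ∈ {4}; g ≡ 0 at y ∈ {0, 4}; common: {4}.
  x = 4: f ≡ 0 at y ∈ {4}; g ≡ 0 at y ∈ {2, 3}; common: ∅.
Collecting: common zeros = {(2, 4), (3, 4)}, so the count is 2.
Comparison with the Bézout bound: 2 ≤ 2 = deg(f)·deg(g), as expected for curves with no common component (the bound is attained).


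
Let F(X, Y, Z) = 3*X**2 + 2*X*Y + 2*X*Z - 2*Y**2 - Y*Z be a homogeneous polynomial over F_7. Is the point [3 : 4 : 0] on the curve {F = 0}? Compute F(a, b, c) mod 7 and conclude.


F(3,4,0) ≡ 5 (mod 7); P is NOT on the curve.

Evaluate F(3, 4, 0) term-by-term (mod 7).
  3*X**2 ↦ 3·9·1·1 = 27
  2*X*Y ↦ 2·3·4·1 = 24
  2*X*Z ↦ 2·3·1·0 = 0
  -2*Y**2 ↦ -2·1·16·1 = -32
  -Y*Z ↦ -1·1·4·0 = 0
Sum: F(3, 4, 0) = (27) + (24) + (0) + (-32) + (0) = 19.
Reducing mod 7: 19 ≡ 5 (mod 7).
Since F(a, b, c) ≡ 5 ≠ 0 (mod 7), P does NOT lie on the curve.


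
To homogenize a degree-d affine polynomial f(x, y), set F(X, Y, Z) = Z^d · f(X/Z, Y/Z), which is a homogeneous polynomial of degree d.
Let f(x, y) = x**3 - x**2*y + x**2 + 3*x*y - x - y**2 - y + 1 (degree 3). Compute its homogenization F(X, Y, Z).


F(X, Y, Z) = X**3 - X**2*Y + X**2*Z + 3*X*Y*Z - X*Z**2 - Y**2*Z - Y*Z**2 + Z**3

deg(f) = 3.
Substitute x = X/Z, y = Y/Z into f, then multiply by Z^3.
  monomial 1·x^3·y^0 ↦ 1·X^3·Y^0·Z^0.
  monomial -1·x^2·y^1 ↦ -1·X^2·Y^1·Z^0.
  monomial 1·x^2·y^0 ↦ 1·X^2·Y^0·Z^1.
  monomial 3·x^1·y^1 ↦ 3·X^1·Y^1·Z^1.
  monomial -1·x^1·y^0 ↦ -1·X^1·Y^0·Z^2.
  monomial -1·x^0·y^2 ↦ -1·X^0·Y^2·Z^1.
  monomial -1·x^0·y^1 ↦ -1·X^0·Y^1·Z^2.
  monomial 1·x^0·y^0 ↦ 1·X^0·Y^0·Z^3.
Collecting: F(X, Y, Z) = X**3 - X**2*Y + X**2*Z + 3*X*Y*Z - X*Z**2 - Y**2*Z - Y*Z**2 + Z**3.


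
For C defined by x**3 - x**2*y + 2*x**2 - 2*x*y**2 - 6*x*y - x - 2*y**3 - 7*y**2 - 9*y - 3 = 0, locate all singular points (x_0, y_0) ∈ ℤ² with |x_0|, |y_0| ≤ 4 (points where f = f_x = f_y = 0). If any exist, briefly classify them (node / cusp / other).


Singular points: {(-1, -1)}; classification: cusp.

Compute partial derivatives:
  f_x = 3*x**2 - 2*x*y + 4*x - 2*y**2 - 6*y - 1.
  f_y = -x**2 - 4*x*y - 6*x - 6*y**2 - 14*y - 9.
Scan x_0 ∈ {−4, ..., 4}. For each x_0, f_y(x_0, y) is a polynomial in y; find its integer roots y ∈ {−4, ..., 4}, then test f_x and f at those candidates.
  x = -4: f_y(-4, y) = -6*y**2 + 2*y - 1; no integer root y with |y| ≤ 4.
  x = -3: f_y(-3, y) = -6*y**2 - 2*y; vanishes at y ∈ {0}. (-3, 0): f_x = 14 ≠ 0.
  x = -2: f_y(-2, y) = -6*y**2 - 6*y - 1; no integer root y with |y| ≤ 4.
  x = -1: f_y(-1, y) = -6*y**2 - 10*y - 4; vanishes at y ∈ {-1}. (-1, -1): f_x = 0, f = 0 — SINGULAR.
  x = 0: f_y(0, y) = -6*y**2 - 14*y - 9; no integer root y with |y| ≤ 4.
  x = 1: f_y(1, y) = -6*y**2 - 18*y - 16; no integer root y with |y| ≤ 4.
  x = 2: f_y(2, y) = -6*y**2 - 22*y - 25; no integer root y with |y| ≤ 4.
  x = 3: f_y(3, y) = -6*y**2 - 26*y - 36; no integer root y with |y| ≤ 4.
  x = 4: f_y(4, y) = -6*y**2 - 30*y - 49; no integer root y with |y| ≤ 4.
Only singular point on the grid: (-1, -1).
Classify: substitute x = -1 + u, y = -1 + v and expand: f = u**3 - u**2*v - 2*u*v**2 - 2*v**3 + v**2.
No constant or linear terms (consistent with a singular point). Quadratic part: v**2. Cubic part: u**3 - u**2*v - 2*u*v**2 - 2*v**3.
The quadratic part v**2 is a perfect square, so there is a single (double) tangent line v = 0, i.e. y = -1. Restricting the cubic part to that line (v = 0) leaves u**3 ≠ 0, so f is not divisible by v and the branch is v² ≈ -u**3 to lowest order — this is a cusp.
Classification: cusp.


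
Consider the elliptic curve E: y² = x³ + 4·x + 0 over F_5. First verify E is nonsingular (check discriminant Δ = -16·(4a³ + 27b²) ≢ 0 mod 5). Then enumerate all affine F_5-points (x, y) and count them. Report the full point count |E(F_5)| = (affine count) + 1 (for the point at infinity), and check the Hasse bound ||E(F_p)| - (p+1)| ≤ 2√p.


Affine points = {(0, 0), (1, 0), (2, 1), (2, 4), (3, 2), (3, 3), (4, 0)}; affine count = 7; |E(F_5)| = 8.

Discriminant check: Δ ∝ 4a³ + 27b² = 4·4³ + 27·0² = 4·64 + 27·0 ≡ 1 (mod 5). Nonzero ⇒ E is nonsingular.
For each x ∈ F_5, compute rhs = x³ + 4·x + 0 mod 5, then count y ∈ F_5 with y² ≡ rhs.
  x = 0: rhs = 0, matching y values: 0 (1 points).
  x = 1: rhs = 0, matching y values: 0 (1 points).
  x = 2: rhs = 1, matching y values: 1, 4 (2 points).
  x = 3: rhs = 4, matching y values: 2, 3 (2 points).
  x = 4: rhs = 0, matching y values: 0 (1 points).
Total affine count: 7.
Full point count |E(F_5)| = 7 + 1 = 8.
Hasse bound: |8 − (5+1)| = |2| = 2 ≤ 2√5 ≈ 4.4721 ✓.


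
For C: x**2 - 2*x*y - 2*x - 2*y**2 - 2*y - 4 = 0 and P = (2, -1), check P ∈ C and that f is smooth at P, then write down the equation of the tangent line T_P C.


Tangent line at P: 4*x - 2*y - 10 = 0.

Step 1: f(2, -1) = 0, so P lies on C.
Step 2: partial derivatives
  f_x(x, y) = 2*x - 2*y - 2, f_y(x, y) = -2*x - 4*y - 2.
  f_x(P) = 4, f_y(P) = -2 (gradient nonzero, so P is smooth).
Step 3: tangent line at P: 4·(x − 2) + -2·(y − -1) = 0.
Expanding: 4*x - 2*y - 10 = 0.


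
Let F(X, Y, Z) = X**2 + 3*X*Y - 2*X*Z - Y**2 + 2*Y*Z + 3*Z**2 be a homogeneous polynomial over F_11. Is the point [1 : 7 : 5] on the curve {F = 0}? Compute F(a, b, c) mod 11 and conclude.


F(1,7,5) ≡ 9 (mod 11); P is NOT on the curve.

Evaluate F(1, 7, 5) term-by-term (mod 11).
  X**2 ↦ 1·1·1·1 = 1
  3*X*Y ↦ 3·1·7·1 = 21
  -2*X*Z ↦ -2·1·1·5 = -10
  -Y**2 ↦ -1·1·49·1 = -49
  2*Y*Z ↦ 2·1·7·5 = 70
  3*Z**2 ↦ 3·1·1·25 = 75
Sum: F(1, 7, 5) = (1) + (21) + (-10) + (-49) + (70) + (75) = 108.
Reducing mod 11: 108 ≡ 9 (mod 11).
Since F(a, b, c) ≡ 9 ≠ 0 (mod 11), P does NOT lie on the curve.


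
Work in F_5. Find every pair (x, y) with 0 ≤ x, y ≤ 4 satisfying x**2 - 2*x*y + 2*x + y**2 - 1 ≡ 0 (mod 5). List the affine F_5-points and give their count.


Affine F_5-points: {(0, 1), (0, 4), (1, 3), (1, 4), (3, 3)}; count = 5.

For each of the 25 pairs (x, y) ∈ F_5², evaluate f(x, y) mod 5. Record the zeros.
  x = 0: [0↦4, 1↦0, 2↦3, 3↦3, 4↦0]  zeros at y ∈ {1, 4}
  x = 1: [0↦2, 1↦1, 2↦2, 3↦0, 4↦0]  zeros at y ∈ {3, 4}
  x = 2: [0↦2, 1↦4, 2↦3, 3↦4, 4↦2]  zeros at y ∈ ∅
  x = 3: [0↦4, 1↦4, 2↦1, 3↦0, 4↦1]  zeros at y ∈ {3}
  x = 4: [0↦3, 1↦1, 2↦1, 3↦3, 4↦2]  zeros at y ∈ ∅
Collecting zeros: affine points = {(0, 1), (0, 4), (1, 3), (1, 4), (3, 3)}.
Total count |C(F_5)_aff| = 5.


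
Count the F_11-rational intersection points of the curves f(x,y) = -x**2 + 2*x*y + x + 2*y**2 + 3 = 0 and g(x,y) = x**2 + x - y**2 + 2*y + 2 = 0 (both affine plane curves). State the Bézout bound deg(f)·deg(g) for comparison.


Common zeros: {(3, 3), (8, 9)}; count = 2; Bézout bound = 4.

deg(f) = 2, deg(g) = 2, so Bézout bound = 4.
Scan x ∈ F_11. For each x, list the y ∈ F_11 with f(x, y) ≡ 0 and those with g(x, y) ≡ 0 (mod 11); the common zeros in that column are the intersection.
  x = 0: f ≡ 0 at y ∈ {2, 9}; g ≡ 0 at y ∈ {6, 7}; common: ∅.
  x = 1: f ≡ 0 at y ∈ ∅; g ≡ 0 at y ∈ {5, 8}; common: ∅.
  x = 2: f ≡ 0 at y ∈ ∅; g ≡ 0 at y ∈ {4, 9}; common: ∅.
  x = 3: f ≡ 0 at y ∈ {3, 5}; g ≡ 0 at y ∈ {3, 10}; common: {3}.
  x = 4: f ≡ 0 at y ∈ {3, 4}; g ≡ 0 at y ∈ {0, 2}; common: ∅.
  x = 5: f ≡ 0 at y ∈ {2, 4}; g ≡ 0 at y ∈ {1}; common: ∅.
  x = 6: f ≡ 0 at y ∈ ∅; g ≡ 0 at y ∈ {0, 2}; common: ∅.
  x = 7: f ≡ 0 at y ∈ ∅; g ≡ 0 at y ∈ {3, 10}; common: ∅.
  x = 8: f ≡ 0 at y ∈ {5, 9}; g ≡ 0 at y ∈ {4, 9}; common: {9}.
  x = 9: f ≡ 0 at y ∈ ∅; g ≡ 0 at y ∈ {5, 8}; common: ∅.
  x = 10: f ≡ 0 at y ∈ ∅; g ≡ 0 at y ∈ {6, 7}; common: ∅.
Collecting: common zeros = {(3, 3), (8, 9)}, so the count is 2.
Comparison with the Bézout bound: 2 ≤ 4 = deg(f)·deg(g), as expected for curves with no common component (the affine F_11-count falls short of the bound because intersections may lie at infinity, over extension fields, or carry multiplicity).


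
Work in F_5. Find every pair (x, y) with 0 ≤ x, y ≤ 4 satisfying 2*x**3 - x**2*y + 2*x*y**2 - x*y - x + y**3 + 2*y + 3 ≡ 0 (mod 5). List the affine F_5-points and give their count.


Affine F_5-points: {(0, 2), (0, 4), (1, 2), (1, 4), (3, 3)}; count = 5.

For each of the 25 pairs (x, y) ∈ F_5², evaluate f(x, y) mod 5. Record the zeros.
  x = 0: [0↦3, 1↦1, 2↦0, 3↦1, 4↦0]  zeros at y ∈ {2, 4}
  x = 1: [0↦4, 1↦2, 2↦0, 3↦4, 4↦0]  zeros at y ∈ {2, 4}
  x = 2: [0↦2, 1↦3, 2↦3, 3↦3, 4↦4]  zeros at y ∈ ∅
  x = 3: [0↦4, 1↦1, 2↦1, 3↦0, 4↦4]  zeros at y ∈ {3}
  x = 4: [0↦2, 1↦3, 2↦1, 3↦2, 4↦2]  zeros at y ∈ ∅
Collecting zeros: affine points = {(0, 2), (0, 4), (1, 2), (1, 4), (3, 3)}.
Total count |C(F_5)_aff| = 5.


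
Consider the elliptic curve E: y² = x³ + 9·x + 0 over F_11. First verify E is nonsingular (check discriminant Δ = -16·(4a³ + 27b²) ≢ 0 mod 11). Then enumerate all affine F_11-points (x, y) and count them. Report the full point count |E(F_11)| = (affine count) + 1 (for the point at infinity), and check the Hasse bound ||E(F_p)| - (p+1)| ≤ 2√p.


Affine points = {(0, 0), (2, 2), (2, 9), (4, 1), (4, 10), (5, 4), (5, 7), (8, 1), (8, 10), (10, 1), (10, 10)}; affine count = 11; |E(F_11)| = 12.

Discriminant check: Δ ∝ 4a³ + 27b² = 4·9³ + 27·0² = 4·729 + 27·0 ≡ 1 (mod 11). Nonzero ⇒ E is nonsingular.
For each x ∈ F_11, compute rhs = x³ + 9·x + 0 mod 11, then count y ∈ F_11 with y² ≡ rhs.
  x = 0: rhs = 0, matching y values: 0 (1 points).
  x = 1: rhs = 10, matching y values: none (0 points).
  x = 2: rhs = 4, matching y values: 2, 9 (2 points).
  x = 3: rhs = 10, matching y values: none (0 points).
  x = 4: rhs = 1, matching y values: 1, 10 (2 points).
  x = 5: rhs = 5, matching y values: 4, 7 (2 points).
  x = 6: rhs = 6, matching y values: none (0 points).
  x = 7: rhs = 10, matching y values: none (0 points).
  x = 8: rhs = 1, matching y values: 1, 10 (2 points).
  x = 9: rhs = 7, matching y values: none (0 points).
  x = 10: rhs = 1, matching y values: 1, 10 (2 points).
Total affine count: 11.
Full point count |E(F_11)| = 11 + 1 = 12.
Hasse bound: |12 − (11+1)| = |0| = 0 ≤ 2√11 ≈ 6.6332 ✓.


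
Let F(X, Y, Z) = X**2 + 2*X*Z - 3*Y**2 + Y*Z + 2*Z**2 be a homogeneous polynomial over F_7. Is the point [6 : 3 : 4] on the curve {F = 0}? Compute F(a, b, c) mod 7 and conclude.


F(6,3,4) ≡ 3 (mod 7); P is NOT on the curve.

Evaluate F(6, 3, 4) term-by-term (mod 7).
  X**2 ↦ 1·36·1·1 = 36
  2*X*Z ↦ 2·6·1·4 = 48
  -3*Y**2 ↦ -3·1·9·1 = -27
  Y*Z ↦ 1·1·3·4 = 12
  2*Z**2 ↦ 2·1·1·16 = 32
Sum: F(6, 3, 4) = (36) + (48) + (-27) + (12) + (32) = 101.
Reducing mod 7: 101 ≡ 3 (mod 7).
Since F(a, b, c) ≡ 3 ≠ 0 (mod 7), P does NOT lie on the curve.


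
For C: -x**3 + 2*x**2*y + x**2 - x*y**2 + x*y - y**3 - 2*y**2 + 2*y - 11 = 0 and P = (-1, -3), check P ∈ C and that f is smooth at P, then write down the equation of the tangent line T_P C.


Tangent line at P: -5*x - 18*y - 59 = 0.

Step 1: f(-1, -3) = 0, so P lies on C.
Step 2: partial derivatives
  f_x(x, y) = -3*x**2 + 4*x*y + 2*x - y**2 + y, f_y(x, y) = 2*x**2 - 2*x*y + x - 3*y**2 - 4*y + 2.
  f_x(P) = -5, f_y(P) = -18 (gradient nonzero, so P is smooth).
Step 3: tangent line at P: -5·(x − -1) + -18·(y − -3) = 0.
Expanding: -5*x - 18*y - 59 = 0.


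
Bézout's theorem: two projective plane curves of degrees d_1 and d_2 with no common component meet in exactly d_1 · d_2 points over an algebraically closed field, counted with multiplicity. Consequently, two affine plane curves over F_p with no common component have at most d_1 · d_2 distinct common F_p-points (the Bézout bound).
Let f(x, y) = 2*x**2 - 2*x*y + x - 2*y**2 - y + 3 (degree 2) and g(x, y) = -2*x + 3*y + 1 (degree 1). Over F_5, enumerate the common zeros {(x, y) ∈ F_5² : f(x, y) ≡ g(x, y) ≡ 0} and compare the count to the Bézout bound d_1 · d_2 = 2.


Common zeros: ∅; count = 0; Bézout bound = 2.

deg(f) = 2, deg(g) = 1, so Bézout bound = 2.
Scan x ∈ F_5. For each x, list the y ∈ F_5 with f(x, y) ≡ 0 and those with g(x, y) ≡ 0 (mod 5); the common zeros in that column are the intersection.
  x = 0: f ≡ 0 at y ∈ {1}; g ≡ 0 at y ∈ {3}; common: ∅.
  x = 1: f ≡ 0 at y ∈ ∅; g ≡ 0 at y ∈ {2}; common: ∅.
  x = 2: f ≡ 0 at y ∈ {2, 3}; g ≡ 0 at y ∈ {1}; common: ∅.
  x = 3: f ≡ 0 at y ∈ {1, 3}; g ≡ 0 at y ∈ {0}; common: ∅.
  x = 4: f ≡ 0 at y ∈ ∅; g ≡ 0 at y ∈ {4}; common: ∅.
Collecting: common zeros = ∅, so the count is 0.
Comparison with the Bézout bound: 0 ≤ 2 = deg(f)·deg(g), as expected for curves with no common component (the affine F_5-count falls short of the bound because intersections may lie at infinity, over extension fields, or carry multiplicity).


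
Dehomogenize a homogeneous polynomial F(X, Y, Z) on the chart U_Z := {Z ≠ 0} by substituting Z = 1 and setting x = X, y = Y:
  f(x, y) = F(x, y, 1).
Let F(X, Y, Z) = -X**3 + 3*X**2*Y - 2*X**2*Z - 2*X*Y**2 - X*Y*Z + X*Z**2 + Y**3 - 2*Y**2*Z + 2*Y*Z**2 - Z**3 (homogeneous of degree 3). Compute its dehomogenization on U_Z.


f(x, y) = -x**3 + 3*x**2*y - 2*x**2 - 2*x*y**2 - x*y + x + y**3 - 2*y**2 + 2*y - 1

On U_Z we set Z = 1. Each monomial c·X^i·Y^j·Z^k in F becomes c·x^i·y^j·1^k = c·x^i·y^j.
Substituting Z = 1: F(X, Y, 1) = -x**3 + 3*x**2*y - 2*x**2 - 2*x*y**2 - x*y + x + y**3 - 2*y**2 + 2*y - 1.
Note: deg(f) ≤ deg(F) = 3; strict inequality happens when F is divisible by Z (lost terms).


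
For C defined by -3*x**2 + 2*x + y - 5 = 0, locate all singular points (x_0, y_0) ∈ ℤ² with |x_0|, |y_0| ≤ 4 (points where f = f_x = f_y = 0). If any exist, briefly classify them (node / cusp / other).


No singular points in the scanned grid; C is smooth there.

Compute partial derivatives:
  f_x = 2 - 6*x.
  f_y = 1.
f_y = 1 is a nonzero constant, so f_y never vanishes: no point (x, y) can satisfy f = f_x = f_y = 0. In particular no (x, y) ∈ {−4, ..., 4}² is singular; the curve is smooth.


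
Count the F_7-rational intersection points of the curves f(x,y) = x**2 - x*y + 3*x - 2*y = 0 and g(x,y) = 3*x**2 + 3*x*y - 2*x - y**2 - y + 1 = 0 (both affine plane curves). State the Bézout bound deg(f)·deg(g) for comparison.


Common zeros: ∅; count = 0; Bézout bound = 4.

deg(f) = 2, deg(g) = 2, so Bézout bound = 4.
Scan x ∈ F_7. For each x, list the y ∈ F_7 with f(x, y) ≡ 0 and those with g(x, y) ≡ 0 (mod 7); the common zeros in that column are the intersection.
  x = 0: f ≡ 0 at y ∈ {0}; g ≡ 0 at y ∈ ∅; common: ∅.
  x = 1: f ≡ 0 at y ∈ {6}; g ≡ 0 at y ∈ ∅; common: ∅.
  x = 2: f ≡ 0 at y ∈ {6}; g ≡ 0 at y ∈ ∅; common: ∅.
  x = 3: f ≡ 0 at y ∈ {5}; g ≡ 0 at y ∈ ∅; common: ∅.
  x = 4: f ≡ 0 at y ∈ {0}; g ≡ 0 at y ∈ ∅; common: ∅.
  x = 5: f ≡ 0 at y ∈ ∅; g ≡ 0 at y ∈ ∅; common: ∅.
  x = 6: f ≡ 0 at y ∈ {5}; g ≡ 0 at y ∈ ∅; common: ∅.
Collecting: common zeros = ∅, so the count is 0.
Comparison with the Bézout bound: 0 ≤ 4 = deg(f)·deg(g), as expected for curves with no common component (the affine F_7-count falls short of the bound because intersections may lie at infinity, over extension fields, or carry multiplicity).


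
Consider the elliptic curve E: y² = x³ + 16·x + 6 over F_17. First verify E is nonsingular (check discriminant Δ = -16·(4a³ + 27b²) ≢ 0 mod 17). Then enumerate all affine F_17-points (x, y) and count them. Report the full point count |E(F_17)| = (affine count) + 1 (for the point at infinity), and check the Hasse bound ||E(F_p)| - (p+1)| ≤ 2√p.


Affine points = {(3, 8), (3, 9), (4, 7), (4, 10), (7, 6), (7, 11), (8, 0), (11, 0), (14, 4), (14, 13), (15, 0)}; affine count = 11; |E(F_17)| = 12.

Discriminant check: Δ ∝ 4a³ + 27b² = 4·16³ + 27·6² = 4·4096 + 27·36 ≡ 16 (mod 17). Nonzero ⇒ E is nonsingular.
For each x ∈ F_17, compute rhs = x³ + 16·x + 6 mod 17, then count y ∈ F_17 with y² ≡ rhs.
  x = 0: rhs = 6, matching y values: none (0 points).
  x = 1: rhs = 6, matching y values: none (0 points).
  x = 2: rhs = 12, matching y values: none (0 points).
  x = 3: rhs = 13, matching y values: 8, 9 (2 points).
  x = 4: rhs = 15, matching y values: 7, 10 (2 points).
  x = 5: rhs = 7, matching y values: none (0 points).
  x = 6: rhs = 12, matching y values: none (0 points).
  x = 7: rhs = 2, matching y values: 6, 11 (2 points).
  x = 8: rhs = 0, matching y values: 0 (1 points).
  x = 9: rhs = 12, matching y values: none (0 points).
  x = 10: rhs = 10, matching y values: none (0 points).
  x = 11: rhs = 0, matching y values: 0 (1 points).
  x = 12: rhs = 5, matching y values: none (0 points).
  x = 13: rhs = 14, matching y values: none (0 points).
  x = 14: rhs = 16, matching y values: 4, 13 (2 points).
  x = 15: rhs = 0, matching y values: 0 (1 points).
  x = 16: rhs = 6, matching y values: none (0 points).
Total affine count: 11.
Full point count |E(F_17)| = 11 + 1 = 12.
Hasse bound: |12 − (17+1)| = |-6| = 6 ≤ 2√17 ≈ 8.2462 ✓.


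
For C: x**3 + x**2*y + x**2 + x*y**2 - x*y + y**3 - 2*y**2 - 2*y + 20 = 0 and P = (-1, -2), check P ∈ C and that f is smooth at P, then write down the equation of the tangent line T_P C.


Tangent line at P: 11*x + 24*y + 59 = 0.

Step 1: f(-1, -2) = 0, so P lies on C.
Step 2: partial derivatives
  f_x(x, y) = 3*x**2 + 2*x*y + 2*x + y**2 - y, f_y(x, y) = x**2 + 2*x*y - x + 3*y**2 - 4*y - 2.
  f_x(P) = 11, f_y(P) = 24 (gradient nonzero, so P is smooth).
Step 3: tangent line at P: 11·(x − -1) + 24·(y − -2) = 0.
Expanding: 11*x + 24*y + 59 = 0.


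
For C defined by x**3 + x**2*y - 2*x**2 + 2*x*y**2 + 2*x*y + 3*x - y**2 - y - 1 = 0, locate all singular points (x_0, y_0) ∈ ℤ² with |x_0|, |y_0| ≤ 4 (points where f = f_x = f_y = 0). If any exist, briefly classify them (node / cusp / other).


Singular points: {(1, -1)}; classification: cusp.

Compute partial derivatives:
  f_x = 3*x**2 + 2*x*y - 4*x + 2*y**2 + 2*y + 3.
  f_y = x**2 + 4*x*y + 2*x - 2*y - 1.
Scan x_0 ∈ {−4, ..., 4}. For each x_0, f_y(x_0, y) is a polynomial in y; find its integer roots y ∈ {−4, ..., 4}, then test f_x and f at those candidates.
  x = -4: f_y(-4, y) = 7 - 18*y; no integer root y with |y| ≤ 4.
  x = -3: f_y(-3, y) = 2 - 14*y; no integer root y with |y| ≤ 4.
  x = -2: f_y(-2, y) = -10*y - 1; no integer root y with |y| ≤ 4.
  x = -1: f_y(-1, y) = -6*y - 2; no integer root y with |y| ≤ 4.
  x = 0: f_y(0, y) = -2*y - 1; no integer root y with |y| ≤ 4.
  x = 1: f_y(1, y) = 2*y + 2; vanishes at y ∈ {-1}. (1, -1): f_x = 0, f = 0 — SINGULAR.
  x = 2: f_y(2, y) = 6*y + 7; no integer root y with |y| ≤ 4.
  x = 3: f_y(3, y) = 10*y + 14; no integer root y with |y| ≤ 4.
  x = 4: f_y(4, y) = 14*y + 23; no integer root y with |y| ≤ 4.
Only singular point on the grid: (1, -1).
Classify: substitute x = 1 + u, y = -1 + v and expand: f = u**3 + u**2*v + 2*u*v**2 + v**2.
No constant or linear terms (consistent with a singular point). Quadratic part: v**2. Cubic part: u**3 + u**2*v + 2*u*v**2.
The quadratic part v**2 is a perfect square, so there is a single (double) tangent line v = 0, i.e. y = -1. Restricting the cubic part to that line (v = 0) leaves u**3 ≠ 0, so f is not divisible by v and the branch is v² ≈ -u**3 to lowest order — this is a cusp.
Classification: cusp.


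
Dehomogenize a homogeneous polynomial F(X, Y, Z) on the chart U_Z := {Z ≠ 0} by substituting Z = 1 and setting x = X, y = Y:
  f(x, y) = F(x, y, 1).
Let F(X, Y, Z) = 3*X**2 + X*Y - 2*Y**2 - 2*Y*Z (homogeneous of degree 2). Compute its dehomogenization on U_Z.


f(x, y) = 3*x**2 + x*y - 2*y**2 - 2*y

On U_Z we set Z = 1. Each monomial c·X^i·Y^j·Z^k in F becomes c·x^i·y^j·1^k = c·x^i·y^j.
Substituting Z = 1: F(X, Y, 1) = 3*x**2 + x*y - 2*y**2 - 2*y.
Note: deg(f) ≤ deg(F) = 2; strict inequality happens when F is divisible by Z (lost terms).


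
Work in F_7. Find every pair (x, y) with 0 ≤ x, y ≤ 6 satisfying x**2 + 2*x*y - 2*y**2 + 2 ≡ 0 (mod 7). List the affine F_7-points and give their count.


Affine F_7-points: {(0, 1), (0, 6), (1, 4), (2, 3), (2, 6), (5, 1), (5, 4), (6, 3)}; count = 8.

For each of the 49 pairs (x, y) ∈ F_7², evaluate f(x, y) mod 7. Record the zeros.
  x = 0: [0↦2, 1↦0, 2↦1, 3↦5, 4↦5, 5↦1, 6↦0]  zeros at y ∈ {1, 6}
  x = 1: [0↦3, 1↦3, 2↦6, 3↦5, 4↦0, 5↦5, 6↦6]  zeros at y ∈ {4}
  x = 2: [0↦6, 1↦1, 2↦6, 3↦0, 4↦4, 5↦4, 6↦0]  zeros at y ∈ {3, 6}
  x = 3: [0↦4, 1↦1, 2↦1, 3↦4, 4↦3, 5↦5, 6↦3]  zeros at y ∈ ∅
  x = 4: [0↦4, 1↦3, 2↦5, 3↦3, 4↦4, 5↦1, 6↦1]  zeros at y ∈ ∅
  x = 5: [0↦6, 1↦0, 2↦4, 3↦4, 4↦0, 5↦6, 6↦1]  zeros at y ∈ {1, 4}
  x = 6: [0↦3, 1↦6, 2↦5, 3↦0, 4↦5, 5↦6, 6↦3]  zeros at y ∈ {3}
Collecting zeros: affine points = {(0, 1), (0, 6), (1, 4), (2, 3), (2, 6), (5, 1), (5, 4), (6, 3)}.
Total count |C(F_7)_aff| = 8.


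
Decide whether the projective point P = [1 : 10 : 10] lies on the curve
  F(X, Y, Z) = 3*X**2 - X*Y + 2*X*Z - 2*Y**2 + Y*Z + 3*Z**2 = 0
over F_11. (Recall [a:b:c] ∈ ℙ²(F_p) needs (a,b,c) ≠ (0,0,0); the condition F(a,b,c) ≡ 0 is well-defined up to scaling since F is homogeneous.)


F(1,10,10) ≡ 4 (mod 11); P is NOT on the curve.

Evaluate F(1, 10, 10) term-by-term (mod 11).
  3*X**2 ↦ 3·1·1·1 = 3
  -X*Y ↦ -1·1·10·1 = -10
  2*X*Z ↦ 2·1·1·10 = 20
  -2*Y**2 ↦ -2·1·100·1 = -200
  Y*Z ↦ 1·1·10·10 = 100
  3*Z**2 ↦ 3·1·1·100 = 300
Sum: F(1, 10, 10) = (3) + (-10) + (20) + (-200) + (100) + (300) = 213.
Reducing mod 11: 213 ≡ 4 (mod 11).
Since F(a, b, c) ≡ 4 ≠ 0 (mod 11), P does NOT lie on the curve.


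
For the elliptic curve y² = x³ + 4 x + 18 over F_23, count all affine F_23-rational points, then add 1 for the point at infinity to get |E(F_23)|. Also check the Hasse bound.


Affine points = {(0, 8), (0, 15), (1, 0), (4, 11), (4, 12), (5, 5), (5, 18), (9, 1), (9, 22), (10, 0), (11, 6), (11, 17), (12, 0), (13, 6), (13, 17), (14, 9), (14, 14), (15, 7), (15, 16), (17, 10), (17, 13), (20, 5), (20, 18), (21, 5), (21, 18), (22, 6), (22, 17)}; affine count = 27; |E(F_23)| = 28.

Discriminant check: Δ ∝ 4a³ + 27b² = 4·4³ + 27·18² = 4·64 + 27·324 ≡ 11 (mod 23). Nonzero ⇒ E is nonsingular.
For each x ∈ F_23, compute rhs = x³ + 4·x + 18 mod 23, then count y ∈ F_23 with y² ≡ rhs.
  x = 0: rhs = 18, matching y values: 8, 15 (2 points).
  x = 1: rhs = 0, matching y values: 0 (1 points).
  x = 2: rhs = 11, matching y values: none (0 points).
  x = 3: rhs = 11, matching y values: none (0 points).
  x = 4: rhs = 6, matching y values: 11, 12 (2 points).
  x = 5: rhs = 2, matching y values: 5, 18 (2 points).
  x = 6: rhs = 5, matching y values: none (0 points).
  x = 7: rhs = 21, matching y values: none (0 points).
  x = 8: rhs = 10, matching y values: none (0 points).
  x = 9: rhs = 1, matching y values: 1, 22 (2 points).
  x = 10: rhs = 0, matching y values: 0 (1 points).
  x = 11: rhs = 13, matching y values: 6, 17 (2 points).
  x = 12: rhs = 0, matching y values: 0 (1 points).
  x = 13: rhs = 13, matching y values: 6, 17 (2 points).
  x = 14: rhs = 12, matching y values: 9, 14 (2 points).
  x = 15: rhs = 3, matching y values: 7, 16 (2 points).
  x = 16: rhs = 15, matching y values: none (0 points).
  x = 17: rhs = 8, matching y values: 10, 13 (2 points).
  x = 18: rhs = 11, matching y values: none (0 points).
  x = 19: rhs = 7, matching y values: none (0 points).
  x = 20: rhs = 2, matching y values: 5, 18 (2 points).
  x = 21: rhs = 2, matching y values: 5, 18 (2 points).
  x = 22: rhs = 13, matching y values: 6, 17 (2 points).
Total affine count: 27.
Full point count |E(F_23)| = 27 + 1 = 28.
Hasse bound: |28 − (23+1)| = |4| = 4 ≤ 2√23 ≈ 9.5917 ✓.
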